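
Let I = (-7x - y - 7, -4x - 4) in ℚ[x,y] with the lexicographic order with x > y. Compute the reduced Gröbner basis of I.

f_1 = -7x - y - 7, LT = x.
f_2 = -4x - 4, LT = x.

S(f_1,f_2): lcm = x. S = 1/7y.
  leading term y: no divisor's leading term divides it; move 1/7y to the remainder.
  remainder 1/7y ≠ 0; add g_3 = 1/7y to the basis.

The other S-polynomials (S(f_1,g_3), S(f_2,g_3)) all reduce to 0 modulo the current basis, so we have a Gröbner basis.
Inter-reduce: drop elements whose leading term is divisible by another's, tail-reduce, and make monic.

G = {x + 1, y}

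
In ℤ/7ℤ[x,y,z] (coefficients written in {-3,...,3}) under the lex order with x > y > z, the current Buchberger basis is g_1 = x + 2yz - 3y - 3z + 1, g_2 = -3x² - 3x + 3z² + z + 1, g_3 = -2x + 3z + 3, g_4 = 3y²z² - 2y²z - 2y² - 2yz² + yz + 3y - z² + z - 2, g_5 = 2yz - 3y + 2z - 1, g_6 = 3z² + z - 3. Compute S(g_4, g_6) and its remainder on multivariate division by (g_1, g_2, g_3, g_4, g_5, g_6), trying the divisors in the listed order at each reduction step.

lcm(LM(g_4), LM(g_6)) = y²z².
S = (lcm/LT(g_4))·g_4 − (lcm/LT(g_6))·g_6 = -y²z - 2y² - 3yz² - 2yz + y + 2z² - 2z - 3.
Reduce S modulo (g_1, g_2, g_3, g_4, g_5, g_6) in that order:
  leading term y²z: subtract (3y)·g_5 from -y²z - 2y² - 3yz² - 2yz + y + 2z² - 2z - 3 → -3yz² - yz - 3y + 2z² - 2z - 3
  leading term yz²: subtract (2z)·g_5 from -3yz² - yz - 3y + 2z² - 2z - 3 → -2yz - 3y - 2z² - 3
  leading term yz: subtract (-1)·g_5 from -2yz - 3y - 2z² - 3 → y - 2z² + 2z + 3
  leading term y: no divisor's leading term divides it; move y to the remainder.
  leading term z²: subtract (-3)·g_6 from -2z² + 2z + 3 → -2z + 1
  leading term z: no divisor's leading term divides it; move -2z to the remainder.
  leading term 1: no divisor's leading term divides it; move 1 to the remainder.
The remainder y - 2z + 1 is nonzero, so it would be added as the next basis element.

S(g_4, g_6) = -y²z - 2y² - 3yz² - 2yz + y + 2z² - 2z - 3; remainder on division = y - 2z + 1.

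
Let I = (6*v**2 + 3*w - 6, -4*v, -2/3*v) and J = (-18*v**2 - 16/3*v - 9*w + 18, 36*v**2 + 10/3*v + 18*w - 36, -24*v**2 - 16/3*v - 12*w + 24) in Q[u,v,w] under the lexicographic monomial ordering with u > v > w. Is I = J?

Two ideals are equal iff their reduced Gröbner bases coincide (the reduced basis is unique for a fixed ordering).
Buchberger on the first generating set:
f_1 = 6*v**2 + 3*w - 6, LT = v**2.
f_2 = -4*v, LT = v.
f_3 = -2/3*v, LT = v.

S(f_1,f_2): lcm = v**2. S = 1/2*w - 1.
  leading term w: no divisor's leading term divides it; move 1/2*w to the remainder.
  leading term 1: no divisor's leading term divides it; move -1 to the remainder.
  remainder 1/2*w - 1 ≠ 0; add g_4 = 1/2*w - 1 to the basis.

The other S-polynomials (S(f_1,f_3), S(f_2,f_3), S(f_1,g_4), S(f_2,g_4), S(f_3,g_4)) all reduce to 0 modulo the current basis, so we have a Gröbner basis.
Inter-reduce: drop elements whose leading term is divisible by another's, tail-reduce, and make monic.
Reduced Gröbner basis: {v, w - 2}.

Buchberger on the second generating set:
h_1 = -18*v**2 - 16/3*v - 9*w + 18, LT = v**2.
h_2 = 36*v**2 + 10/3*v + 18*w - 36, LT = v**2.
h_3 = -24*v**2 - 16/3*v - 12*w + 24, LT = v**2.

S(h_1,h_2): lcm = v**2. S = 11/54*v.
  leading term v: no divisor's leading term divides it; move 11/54*v to the remainder.
  remainder 11/54*v ≠ 0; add k_4 = 11/54*v to the basis.

S(h_1,k_4): lcm = v**2. S = 8/27*v + 1/2*w - 1.
  leading term v: subtract (16/11)·k_4 from 8/27*v + 1/2*w - 1 → 1/2*w - 1
  leading term w: no divisor's leading term divides it; move 1/2*w to the remainder.
  leading term 1: no divisor's leading term divides it; move -1 to the remainder.
  remainder 1/2*w - 1 ≠ 0; add k_5 = 1/2*w - 1 to the basis.

The other S-polynomials (S(h_1,h_3), S(h_2,h_3), S(h_2,k_4), S(h_3,k_4), S(h_1,k_5), S(h_2,k_5), S(h_3,k_5), S(k_4,k_5)) all reduce to 0 modulo the current basis, so we have a Gröbner basis.
Inter-reduce: drop elements whose leading term is divisible by another's, tail-reduce, and make monic.
Reduced Gröbner basis: {v, w - 2}.

These coincide, so the ideals are equal.
The choice of monomial ordering does not affect the verdict — as long as both bases are computed under the same ordering, their equality decides ideal equality.

Yes, the ideals are equal.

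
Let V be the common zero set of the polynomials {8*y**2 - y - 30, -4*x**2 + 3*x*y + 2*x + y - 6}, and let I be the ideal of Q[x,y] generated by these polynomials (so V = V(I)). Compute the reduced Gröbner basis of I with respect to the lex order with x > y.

f_1 = 8*y**2 - y - 30, LT = y**2.
f_2 = -4*x**2 + 3*x*y + 2*x + y - 6, LT = x**2.

The S-polynomials (S(f_1,f_2)) all reduce to 0 modulo the current basis, so we have a Gröbner basis.

G = {x**2 - 3/4*x*y - 1/2*x - 1/4*y + 3/2, y**2 - 1/8*y - 15/4}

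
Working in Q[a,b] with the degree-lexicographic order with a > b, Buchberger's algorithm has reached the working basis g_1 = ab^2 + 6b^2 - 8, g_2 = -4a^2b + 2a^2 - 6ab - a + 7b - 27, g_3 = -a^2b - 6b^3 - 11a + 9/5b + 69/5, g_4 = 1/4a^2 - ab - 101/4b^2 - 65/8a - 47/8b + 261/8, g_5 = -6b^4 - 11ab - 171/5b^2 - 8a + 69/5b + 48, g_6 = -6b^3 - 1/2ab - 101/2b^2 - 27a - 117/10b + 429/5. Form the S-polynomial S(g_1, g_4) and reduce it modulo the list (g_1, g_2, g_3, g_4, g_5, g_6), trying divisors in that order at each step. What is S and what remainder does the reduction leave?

S(g_1, g_4) = 4ab^3 + 101b^4 + 77/2ab^2 + 47/2b^3 - 261/2b^2 - 8a; remainder on division = -1481/8ab - 111959/120b^2 - 1685/12a + 10611/40b + 22177/20.

lcm(LM(g_1), LM(g_4)) = a^2b^2.
S = (lcm/LT(g_1))·g_1 − (lcm/LT(g_4))·g_4 = 4ab^3 + 101b^4 + 77/2ab^2 + 47/2b^3 - 261/2b^2 - 8a.
Reduce S modulo (g_1, g_2, g_3, g_4, g_5, g_6) in that order:
  leading term ab^3: subtract (4b)·g_1 from 4ab^3 + 101b^4 + 77/2ab^2 + 47/2b^3 - 261/2b^2 - 8a → 101b^4 + 77/2ab^2 - 1/2b^3 - 261/2b^2 - 8a + 32b
  leading term b^4: subtract (-101/6)·g_5 from 101b^4 + 77/2ab^2 - 1/2b^3 - 261/2b^2 - 8a + 32b → 77/2ab^2 - 1/2b^3 - 1111/6ab - 3531/5b^2 - 428/3a + 2643/10b + 808
  leading term ab^2: subtract (77/2)·g_1 from 77/2ab^2 - 1/2b^3 - 1111/6ab - 3531/5b^2 - 428/3a + 2643/10b + 808 → -1/2b^3 - 1111/6ab - 4686/5b^2 - 428/3a + 2643/10b + 1116
  leading term b^3: subtract (1/12)·g_6 from -1/2b^3 - 1111/6ab - 4686/5b^2 - 428/3a + 2643/10b + 1116 → -1481/8ab - 111959/120b^2 - 1685/12a + 10611/40b + 22177/20
  leading term ab: no divisor's leading term divides it; move -1481/8ab to the remainder.
  leading term b^2: no divisor's leading term divides it; move -111959/120b^2 to the remainder.
  leading term a: no divisor's leading term divides it; move -1685/12a to the remainder.
  leading term b: no divisor's leading term divides it; move 10611/40b to the remainder.
  leading term 1: no divisor's leading term divides it; move 22177/20 to the remainder.
The remainder -1481/8ab - 111959/120b^2 - 1685/12a + 10611/40b + 22177/20 is nonzero, so it would be added as the next basis element.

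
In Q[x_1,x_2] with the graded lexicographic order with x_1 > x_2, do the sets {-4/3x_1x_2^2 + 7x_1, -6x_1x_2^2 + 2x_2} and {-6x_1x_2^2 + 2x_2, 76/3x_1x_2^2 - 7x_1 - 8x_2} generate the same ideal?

For a fixed monomial order, each ideal has a unique reduced Gröbner basis; comparing bases decides equality.
Buchberger on the first generating set:
f_1 = -4/3x_1x_2^2 + 7x_1, LT = x_1x_2^2.
f_2 = -6x_1x_2^2 + 2x_2, LT = x_1x_2^2.

S(f_1,f_2): lcm = x_1x_2^2. S = -21/4x_1 + 1/3x_2.
  leading term x_1: no divisor's leading term divides it; move -21/4x_1 to the remainder.
  leading term x_2: no divisor's leading term divides it; move 1/3x_2 to the remainder.
  remainder -21/4x_1 + 1/3x_2 ≠ 0; add g_3 = -21/4x_1 + 1/3x_2 to the basis.

S(f_1,g_3): lcm = x_1x_2^2. S = 4/63x_2^3 - 21/4x_1.
  leading term x_2^3: no divisor's leading term divides it; move 4/63x_2^3 to the remainder.
  leading term x_1: subtract (1)·g_3 from -21/4x_1 → -1/3x_2
  leading term x_2: no divisor's leading term divides it; move -1/3x_2 to the remainder.
  remainder 4/63x_2^3 - 1/3x_2 ≠ 0; add g_4 = 4/63x_2^3 - 1/3x_2 to the basis.

S(f_2,g_3): lcm = x_1x_2^2. S = 4/63x_2^3 - 1/3x_2.
  leading term x_2^3: subtract (1)·g_4 from 4/63x_2^3 - 1/3x_2 → 0
  remainder 0.

S(f_1,g_4): lcm = x_1x_2^3. S = 0.
  remainder 0.

S(f_2,g_4): lcm = x_1x_2^3. S = 21/4x_1x_2 - 1/3x_2^2.
  leading term x_1x_2: subtract (-x_2)·g_3 from 21/4x_1x_2 - 1/3x_2^2 → 0
  remainder 0.

S(g_3,g_4): leading monomials are coprime, so the S-polynomial reduces to 0 (Buchberger's first criterion).
Every S-polynomial of the final basis reduces to 0, so we have a Gröbner basis.
Inter-reduce: drop elements whose leading term is divisible by another's, tail-reduce, and make monic.
Reduced Gröbner basis: {x_2^3 - 21/4x_2, x_1 - 4/63x_2}.

Buchberger on the second generating set:
h_1 = -6x_1x_2^2 + 2x_2, LT = x_1x_2^2.
h_2 = 76/3x_1x_2^2 - 7x_1 - 8x_2, LT = x_1x_2^2.

S(h_1,h_2): lcm = x_1x_2^2. S = 21/76x_1 - 1/57x_2.
  leading term x_1: no divisor's leading term divides it; move 21/76x_1 to the remainder.
  leading term x_2: no divisor's leading term divides it; move -1/57x_2 to the remainder.
  remainder 21/76x_1 - 1/57x_2 ≠ 0; add k_3 = 21/76x_1 - 1/57x_2 to the basis.

S(h_1,k_3): lcm = x_1x_2^2. S = 4/63x_2^3 - 1/3x_2.
  leading term x_2^3: no divisor's leading term divides it; move 4/63x_2^3 to the remainder.
  leading term x_2: no divisor's leading term divides it; move -1/3x_2 to the remainder.
  remainder 4/63x_2^3 - 1/3x_2 ≠ 0; add k_4 = 4/63x_2^3 - 1/3x_2 to the basis.

S(h_2,k_3): lcm = x_1x_2^2. S = 4/63x_2^3 - 21/76x_1 - 6/19x_2.
  leading term x_2^3: subtract (1)·k_4 from 4/63x_2^3 - 21/76x_1 - 6/19x_2 → -21/76x_1 + 1/57x_2
  leading term x_1: subtract (-1)·k_3 from -21/76x_1 + 1/57x_2 → 0
  remainder 0.

S(h_1,k_4): lcm = x_1x_2^3. S = 21/4x_1x_2 - 1/3x_2^2.
  leading term x_1x_2: subtract (19x_2)·k_3 from 21/4x_1x_2 - 1/3x_2^2 → 0
  remainder 0.

S(h_2,k_4): lcm = x_1x_2^3. S = 189/38x_1x_2 - 6/19x_2^2.
  leading term x_1x_2: subtract (18x_2)·k_3 from 189/38x_1x_2 - 6/19x_2^2 → 0
  remainder 0.

S(k_3,k_4): leading monomials are coprime, so the S-polynomial reduces to 0 (Buchberger's first criterion).
Every S-polynomial of the final basis reduces to 0, so we have a Gröbner basis.
Inter-reduce: drop elements whose leading term is divisible by another's, tail-reduce, and make monic.
Reduced Gröbner basis: {x_2^3 - 21/4x_2, x_1 - 4/63x_2}.

These coincide, so the ideals are equal.

Yes, the ideals are equal.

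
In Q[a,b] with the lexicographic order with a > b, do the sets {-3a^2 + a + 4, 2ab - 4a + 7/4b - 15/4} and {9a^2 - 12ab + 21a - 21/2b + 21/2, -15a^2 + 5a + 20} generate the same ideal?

Since reduced Gröbner bases are canonical representatives of ideals under a given ordering, it suffices to compute and compare them.
Buchberger on the first generating set:
f_1 = -3a^2 + a + 4, LT = a^2.
f_2 = 2ab - 4a + 7/4b - 15/4, LT = ab.

S(f_1,f_2): lcm = a^2b. S = 2a^2 - 29/24ab + 15/8a - 4/3b.
  reduce S modulo (f_1, f_2):
  remainder 1/8a - 53/192b + 77/192 ≠ 0; add g_3 = 1/8a - 53/192b + 77/192 to the basis.

S(f_2,g_3): lcm = ab. S = -2a + 53/24b^2 - 7/3b - 15/8.
  reduce S modulo (f_1, f_2, g_3):
  remainder 53/24b^2 - 27/4b + 109/24 ≠ 0; add g_4 = 53/24b^2 - 27/4b + 109/24 to the basis.

The other S-polynomials (S(f_1,g_3), S(f_1,g_4), S(f_2,g_4), S(g_3,g_4)) all reduce to 0 modulo the current basis, so we have a Gröbner basis.
Inter-reduce: drop elements whose leading term is divisible by another's, tail-reduce, and make monic.
Reduced Gröbner basis: {a - 53/24b + 77/24, b^2 - 162/53b + 109/53}.

Buchberger on the second generating set:
h_1 = 9a^2 - 12ab + 21a - 21/2b + 21/2, LT = a^2.
h_2 = -15a^2 + 5a + 20, LT = a^2.

S(h_1,h_2): lcm = a^2. S = -4/3ab + 8/3a - 7/6b + 5/2.
  reduce S modulo (h_1, h_2):
  remainder -4/3ab + 8/3a - 7/6b + 5/2 ≠ 0; add k_3 = -4/3ab + 8/3a - 7/6b + 5/2 to the basis.

S(h_1,k_3): lcm = a^2b. S = 2a^2 - 4/3ab^2 + 35/24ab + 15/8a - 7/6b^2 + 7/6b.
  reduce S modulo (h_1, h_2, k_3):
  remainder 1/8a - 53/192b + 77/192 ≠ 0; add k_4 = 1/8a - 53/192b + 77/192 to the basis.

S(k_3,k_4): lcm = ab. S = -2a + 53/24b^2 - 7/3b - 15/8.
  reduce S modulo (h_1, h_2, k_3, k_4):
  remainder 53/24b^2 - 27/4b + 109/24 ≠ 0; add k_5 = 53/24b^2 - 27/4b + 109/24 to the basis.

The other S-polynomials (S(h_2,k_3), S(h_1,k_4), S(h_2,k_4), S(h_1,k_5), S(h_2,k_5), S(k_3,k_5), S(k_4,k_5)) all reduce to 0 modulo the current basis, so we have a Gröbner basis.
Inter-reduce: drop elements whose leading term is divisible by another's, tail-reduce, and make monic.
Reduced Gröbner basis: {a - 53/24b + 77/24, b^2 - 162/53b + 109/53}.

Same reduced basis, so the two generating sets span the same ideal.

Yes, the ideals are equal.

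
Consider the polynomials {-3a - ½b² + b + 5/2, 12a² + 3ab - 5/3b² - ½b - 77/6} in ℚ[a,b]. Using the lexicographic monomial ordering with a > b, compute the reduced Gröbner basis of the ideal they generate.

f_1 = -3a - ½b² + b + 5/2, LT = a.
f_2 = 12a² + 3ab - 5/3b² - ½b - 77/6, LT = a².

S(f_1,f_2): lcm = a². S = ⅙ab² - 7/12ab - ⅚a + 5/36b² + 1/24b + 77/72.
  leading term ab²: subtract (-1/18b²)·f_1 from ⅙ab² - 7/12ab - ⅚a + 5/36b² + 1/24b + 77/72 → -7/12ab - ⅚a - 1/36b⁴ + 1/18b³ + 5/18b² + 1/24b + 77/72
  leading term ab: subtract (7/36b)·f_1 from -7/12ab - ⅚a - 1/36b⁴ + 1/18b³ + 5/18b² + 1/24b + 77/72 → -⅚a - 1/36b⁴ + 11/72b³ + 1/12b² - 4/9b + 77/72
  leading term a: subtract (5/18)·f_1 from -⅚a - 1/36b⁴ + 11/72b³ + 1/12b² - 4/9b + 77/72 → -1/36b⁴ + 11/72b³ + 2/9b² - 13/18b + ⅜
  leading term b⁴: no divisor's leading term divides it; move -1/36b⁴ to the remainder.
  leading term b³: no divisor's leading term divides it; move 11/72b³ to the remainder.
  leading term b²: no divisor's leading term divides it; move 2/9b² to the remainder.
  leading term b: no divisor's leading term divides it; move -13/18b to the remainder.
  leading term 1: no divisor's leading term divides it; move ⅜ to the remainder.
  remainder -1/36b⁴ + 11/72b³ + 2/9b² - 13/18b + ⅜ ≠ 0; add g_3 = -1/36b⁴ + 11/72b³ + 2/9b² - 13/18b + ⅜ to the basis.

The other S-polynomials (S(f_1,g_3), S(f_2,g_3)) all reduce to 0 modulo the current basis, so we have a Gröbner basis.
Inter-reduce: drop elements whose leading term is divisible by another's, tail-reduce, and make monic.

G = {a + ⅙b² - ⅓b - ⅚, b⁴ - 11/2b³ - 8b² + 26b - 27/2}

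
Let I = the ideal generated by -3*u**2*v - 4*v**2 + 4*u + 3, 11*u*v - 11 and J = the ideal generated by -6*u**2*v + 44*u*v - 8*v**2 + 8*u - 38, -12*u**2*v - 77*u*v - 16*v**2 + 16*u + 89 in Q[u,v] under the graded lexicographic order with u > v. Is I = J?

Yes, the ideals are equal.

For a fixed monomial order, each ideal has a unique reduced Gröbner basis; comparing bases decides equality.
Buchberger on the first generating set:
f_1 = -3*u**2*v - 4*v**2 + 4*u + 3, LT = u**2*v.
f_2 = 11*u*v - 11, LT = u*v.

S(f_1,f_2): lcm = u**2*v. S = 4/3*v**2 - 1/3*u - 1.
  leading term v**2: no divisor's leading term divides it; move 4/3*v**2 to the remainder.
  leading term u: no divisor's leading term divides it; move -1/3*u to the remainder.
  leading term 1: no divisor's leading term divides it; move -1 to the remainder.
  remainder 4/3*v**2 - 1/3*u - 1 ≠ 0; add g_3 = 4/3*v**2 - 1/3*u - 1 to the basis.

S(f_1,g_3): lcm = u**2*v**2. S = 1/4*u**3 + 4/3*v**3 + 3/4*u**2 - 4/3*u*v - v.
  leading term u**3: no divisor's leading term divides it; move 1/4*u**3 to the remainder.
  leading term v**3: subtract (v)·g_3 from 4/3*v**3 + 3/4*u**2 - 4/3*u*v - v → 3/4*u**2 - u*v
  leading term u**2: no divisor's leading term divides it; move 3/4*u**2 to the remainder.
  leading term u*v: subtract (-1/11)·f_2 from -u*v → -1
  leading term 1: no divisor's leading term divides it; move -1 to the remainder.
  remainder 1/4*u**3 + 3/4*u**2 - 1 ≠ 0; add g_4 = 1/4*u**3 + 3/4*u**2 - 1 to the basis.

S(f_2,g_3): lcm = u*v**2. S = 1/4*u**2 + 3/4*u - v.
  leading term u**2: no divisor's leading term divides it; move 1/4*u**2 to the remainder.
  leading term u: no divisor's leading term divides it; move 3/4*u to the remainder.
  leading term v: no divisor's leading term divides it; move -v to the remainder.
  remainder 1/4*u**2 + 3/4*u - v ≠ 0; add g_5 = 1/4*u**2 + 3/4*u - v to the basis.

The other S-polynomials (S(f_1,g_4), S(f_2,g_4), S(g_3,g_4), S(f_1,g_5), S(f_2,g_5), S(g_3,g_5), S(g_4,g_5)) all reduce to 0 modulo the current basis, so we have a Gröbner basis.
Inter-reduce: drop elements whose leading term is divisible by another's, tail-reduce, and make monic.
Reduced Gröbner basis: {u**2 + 3*u - 4*v, u*v - 1, v**2 - 1/4*u - 3/4}.

Buchberger on the second generating set:
h_1 = -6*u**2*v + 44*u*v - 8*v**2 + 8*u - 38, LT = u**2*v.
h_2 = -12*u**2*v - 77*u*v - 16*v**2 + 16*u + 89, LT = u**2*v.

S(h_1,h_2): lcm = u**2*v. S = -55/4*u*v + 55/4.
  leading term u*v: no divisor's leading term divides it; move -55/4*u*v to the remainder.
  leading term 1: no divisor's leading term divides it; move 55/4 to the remainder.
  remainder -55/4*u*v + 55/4 ≠ 0; add k_3 = -55/4*u*v + 55/4 to the basis.

S(h_1,k_3): lcm = u**2*v. S = -22/3*u*v + 4/3*v**2 - 1/3*u + 19/3.
  leading term u*v: subtract (8/15)·k_3 from -22/3*u*v + 4/3*v**2 - 1/3*u + 19/3 → 4/3*v**2 - 1/3*u - 1
  leading term v**2: no divisor's leading term divides it; move 4/3*v**2 to the remainder.
  leading term u: no divisor's leading term divides it; move -1/3*u to the remainder.
  leading term 1: no divisor's leading term divides it; move -1 to the remainder.
  remainder 4/3*v**2 - 1/3*u - 1 ≠ 0; add k_4 = 4/3*v**2 - 1/3*u - 1 to the basis.

S(h_1,k_4): lcm = u**2*v**2. S = 1/4*u**3 - 22/3*u*v**2 + 4/3*v**3 + 3/4*u**2 - 4/3*u*v + 19/3*v.
  leading term u**3: no divisor's leading term divides it; move 1/4*u**3 to the remainder.
  leading term u*v**2: subtract (8/15*v)·k_3 from -22/3*u*v**2 + 4/3*v**3 + 3/4*u**2 - 4/3*u*v + 19/3*v → 4/3*v**3 + 3/4*u**2 - 4/3*u*v - v
  leading term v**3: subtract (v)·k_4 from 4/3*v**3 + 3/4*u**2 - 4/3*u*v - v → 3/4*u**2 - u*v
  leading term u**2: no divisor's leading term divides it; move 3/4*u**2 to the remainder.
  leading term u*v: subtract (4/55)·k_3 from -u*v → -1
  leading term 1: no divisor's leading term divides it; move -1 to the remainder.
  remainder 1/4*u**3 + 3/4*u**2 - 1 ≠ 0; add k_5 = 1/4*u**3 + 3/4*u**2 - 1 to the basis.

S(k_3,k_4): lcm = u*v**2. S = 1/4*u**2 + 3/4*u - v.
  leading term u**2: no divisor's leading term divides it; move 1/4*u**2 to the remainder.
  leading term u: no divisor's leading term divides it; move 3/4*u to the remainder.
  leading term v: no divisor's leading term divides it; move -v to the remainder.
  remainder 1/4*u**2 + 3/4*u - v ≠ 0; add k_6 = 1/4*u**2 + 3/4*u - v to the basis.

The other S-polynomials (S(h_2,k_3), S(h_2,k_4), S(h_1,k_5), S(h_2,k_5), S(k_3,k_5), S(k_4,k_5), S(h_1,k_6), S(h_2,k_6), S(k_3,k_6), S(k_4,k_6), S(k_5,k_6)) all reduce to 0 modulo the current basis, so we have a Gröbner basis.
Inter-reduce: drop elements whose leading term is divisible by another's, tail-reduce, and make monic.
Reduced Gröbner basis: {u**2 + 3*u - 4*v, u*v - 1, v**2 - 1/4*u - 3/4}.

Same reduced basis, so the two generating sets span the same ideal.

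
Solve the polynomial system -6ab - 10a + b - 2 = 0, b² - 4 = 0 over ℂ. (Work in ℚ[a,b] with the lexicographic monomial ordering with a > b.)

Compute a lex Gröbner basis by Buchberger's algorithm.
f_1 = -6ab - 10a + b - 2, LT = ab.
f_2 = b² - 4, LT = b².

S(f_1,f_2): lcm = ab². S = 5/3ab + 4a - ⅙b² + ⅓b.
  reduce S modulo (f_1, f_2):
  remainder 11/9a + 11/18b - 11/9 ≠ 0; add h_3 = 11/9a + 11/18b - 11/9 to the basis.

The other S-polynomials (S(f_1,h_3), S(f_2,h_3)) all reduce to 0 modulo the current basis, so we have a Gröbner basis.
Inter-reduce: drop elements whose leading term is divisible by another's, tail-reduce, and make monic.
Reduced Gröbner basis: {a + ½b - 1, b² - 4}.

From the last basis element, b² - 4 = 0, so b takes values in {-2, 2}. Each choice, substituted upward through the basis, yields the corresponding point(s) of the solution set.
  b = -2: the earlier basis element becomes a - 2 = 0, giving a = 2 — point (2, -2).
  b = 2: the earlier basis element becomes a = 0, giving a = 0 — point (0, 2).

{(2, -2), (0, 2)}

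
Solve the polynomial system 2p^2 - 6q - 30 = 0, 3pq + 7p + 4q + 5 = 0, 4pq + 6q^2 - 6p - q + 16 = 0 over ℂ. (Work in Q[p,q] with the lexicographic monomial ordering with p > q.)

{(3, -2)}

Compute a lex Gröbner basis by Buchberger's algorithm.
f_1 = 2p^2 - 6q - 30, LT = p^2.
f_2 = 3pq + 7p + 4q + 5, LT = pq.
f_3 = 4pq - 6p + 6q^2 - q + 16, LT = pq.

S(f_1,f_2): lcm = p^2q. S = -7/3p^2 - 4/3pq - 5/3p - 3q^2 - 15q.
  leading term p^2: subtract (-7/6)·f_1 from -7/3p^2 - 4/3pq - 5/3p - 3q^2 - 15q → -4/3pq - 5/3p - 3q^2 - 22q - 35
  leading term pq: subtract (-4/9)·f_2 from -4/3pq - 5/3p - 3q^2 - 22q - 35 → 13/9p - 3q^2 - 182/9q - 295/9
  leading term p: no divisor's leading term divides it; move 13/9p to the remainder.
  leading term q^2: no divisor's leading term divides it; move -3q^2 to the remainder.
  leading term q: no divisor's leading term divides it; move -182/9q to the remainder.
  leading term 1: no divisor's leading term divides it; move -295/9 to the remainder.
  remainder 13/9p - 3q^2 - 182/9q - 295/9 ≠ 0; add h_4 = 13/9p - 3q^2 - 182/9q - 295/9 to the basis.

S(f_1,f_3): lcm = p^2q. S = 3/2p^2 - 3/2pq^2 + 1/4pq - 4p - 3q^2 - 15q.
  leading term p^2: subtract (3/4)·f_1 from 3/2p^2 - 3/2pq^2 + 1/4pq - 4p - 3q^2 - 15q → -3/2pq^2 + 1/4pq - 4p - 3q^2 - 21/2q + 45/2
  leading term pq^2: subtract (-1/2q)·f_2 from -3/2pq^2 + 1/4pq - 4p - 3q^2 - 21/2q + 45/2 → 15/4pq - 4p - q^2 - 8q + 45/2
  leading term pq: subtract (5/4)·f_2 from 15/4pq - 4p - q^2 - 8q + 45/2 → -51/4p - q^2 - 13q + 65/4
  leading term p: subtract (-459/52)·h_4 from -51/4p - q^2 - 13q + 65/4 → -1429/52q^2 - 383/2q - 3550/13
  leading term q^2: no divisor's leading term divides it; move -1429/52q^2 to the remainder.
  leading term q: no divisor's leading term divides it; move -383/2q to the remainder.
  leading term 1: no divisor's leading term divides it; move -3550/13 to the remainder.
  remainder -1429/52q^2 - 383/2q - 3550/13 ≠ 0; add h_5 = -1429/52q^2 - 383/2q - 3550/13 to the basis.

S(f_2,f_3): lcm = pq. S = 23/6p - 3/2q^2 + 19/12q - 7/3.
  leading term p: subtract (69/26)·h_4 from 23/6p - 3/2q^2 + 19/12q - 7/3 → 84/13q^2 + 221/4q + 2201/26
  leading term q^2: subtract (-336/1429)·h_5 from 84/13q^2 + 221/4q + 2201/26 → 58433/5716q + 58433/2858
  leading term q: no divisor's leading term divides it; move 58433/5716q to the remainder.
  leading term 1: no divisor's leading term divides it; move 58433/2858 to the remainder.
  remainder 58433/5716q + 58433/2858 ≠ 0; add h_6 = 58433/5716q + 58433/2858 to the basis.

S(f_1,h_4): lcm = p^2. S = 27/13pq^2 + 14pq + 295/13p - 3q - 15.
  leading term pq^2: subtract (9/13q)·f_2 from 27/13pq^2 + 14pq + 295/13p - 3q - 15 → 119/13pq + 295/13p - 36/13q^2 - 84/13q - 15
  leading term pq: subtract (119/39)·f_2 from 119/13pq + 295/13p - 36/13q^2 - 84/13q - 15 → 4/3p - 36/13q^2 - 56/3q - 1180/39
  leading term p: subtract (12/13)·h_4 from 4/3p - 36/13q^2 - 56/3q - 1180/39 → 0
  remainder 0.

S(f_2,h_4): lcm = pq. S = 7/3p + 27/13q^3 + 14q^2 + 937/39q + 5/3.
  leading term p: subtract (21/13)·h_4 from 7/3p + 27/13q^3 + 14q^2 + 937/39q + 5/3 → 27/13q^3 + 245/13q^2 + 737/13q + 710/13
  leading term q^3: subtract (-108/1429q)·h_5 from 27/13q^3 + 245/13q^2 + 737/13q + 710/13 → 81239/18577q^2 + 51521/1429q + 710/13
  leading term q^2: subtract (-324956/2042041)·h_5 from 81239/18577q^2 + 51521/1429q + 710/13 → 11394435/2042041q + 22788870/2042041
  leading term q: subtract (780/1429)·h_6 from 11394435/2042041q + 22788870/2042041 → 0
  remainder 0.

S(f_3,h_4): lcm = pq. S = -3/2p + 27/13q^3 + 31/2q^2 + 1167/52q + 4.
  leading term p: subtract (-27/26)·h_4 from -3/2p + 27/13q^3 + 31/2q^2 + 1167/52q + 4 → 27/13q^3 + 161/13q^2 + 75/52q - 781/26
  leading term q^3: subtract (-108/1429q)·h_5 from 27/13q^3 + 161/13q^2 + 75/52q - 781/26 → -38797/18577q^2 - 109725/5716q - 781/26
  leading term q^2: subtract (155188/2042041)·h_5 from -38797/18577q^2 - 109725/5716q - 781/26 → -37923017/8168164q - 37923017/4084082
  leading term q: subtract (-649/1429)·h_6 from -37923017/8168164q - 37923017/4084082 → 0
  remainder 0.

S(f_1,h_5): leading monomials are coprime, so the S-polynomial reduces to 0 (Buchberger's first criterion).
S(f_2,h_5): lcm = pq^2. S = -19871/4287pq - 14200/1429p + 4/3q^2 + 5/3q.
  leading term pq: subtract (-19871/12861)·f_2 from -19871/4287pq - 14200/1429p + 4/3q^2 + 5/3q → 11297/12861p + 4/3q^2 + 100919/12861q + 99355/12861
  leading term p: subtract (869/1429)·h_4 from 11297/12861p + 4/3q^2 + 100919/12861q + 99355/12861 → 13537/4287q^2 + 86359/4287q + 118570/4287
  leading term q^2: subtract (-703924/6126123)·h_5 from 13537/4287q^2 + 86359/4287q + 118570/4287 → -3798145/2042041q - 7596290/2042041
  leading term q: subtract (-260/1429)·h_6 from -3798145/2042041q - 7596290/2042041 → 0
  remainder 0.

S(f_3,h_5): lcm = pq^2. S = -24203/2858pq - 14200/1429p + 3/2q^3 - 1/4q^2 + 4q.
  leading term pq: subtract (-24203/8574)·f_2 from -24203/2858pq - 14200/1429p + 3/2q^3 - 1/4q^2 + 4q → 84221/8574p + 3/2q^3 - 1/4q^2 + 65554/4287q + 121015/8574
  leading term p: subtract (252663/37154)·h_4 from 84221/8574p + 3/2q^3 - 1/4q^2 + 65554/4287q + 121015/8574 → 3/2q^3 + 1497401/74308q^2 + 218367/1429q + 4403065/18577
  leading term q^3: subtract (-78/1429q)·h_5 from 3/2q^3 + 1497401/74308q^2 + 218367/1429q + 4403065/18577 → 720677/74308q^2 + 197067/1429q + 4403065/18577
  leading term q^2: subtract (-720677/2042041)·h_5 from 720677/74308q^2 + 197067/1429q + 4403065/18577 → 287198195/4084082q + 287198195/2042041
  leading term q: subtract (9830/1429)·h_6 from 287198195/4084082q + 287198195/2042041 → 0
  remainder 0.

S(h_4,h_5): leading monomials are coprime, so the S-polynomial reduces to 0 (Buchberger's first criterion).
S(f_1,h_6): leading monomials are coprime, so the S-polynomial reduces to 0 (Buchberger's first criterion).
S(f_2,h_6): lcm = pq. S = 1/3p + 4/3q + 5/3.
  leading term p: subtract (3/13)·h_4 from 1/3p + 4/3q + 5/3 → 9/13q^2 + 6q + 120/13
  leading term q^2: subtract (-36/1429)·h_5 from 9/13q^2 + 6q + 120/13 → 1680/1429q + 3360/1429
  leading term q: subtract (6720/58433)·h_6 from 1680/1429q + 3360/1429 → 0
  remainder 0.

S(f_3,h_6): lcm = pq. S = -7/2p + 3/2q^2 - 1/4q + 4.
  leading term p: subtract (-63/26)·h_4 from -7/2p + 3/2q^2 - 1/4q + 4 → -75/13q^2 - 197/4q - 1961/26
  leading term q^2: subtract (300/1429)·h_5 from -75/13q^2 - 197/4q - 1961/26 → -51713/5716q - 51713/2858
  leading term q: subtract (-51713/58433)·h_6 from -51713/5716q - 51713/2858 → 0
  remainder 0.

S(h_4,h_6): leading monomials are coprime, so the S-polynomial reduces to 0 (Buchberger's first criterion).
S(h_5,h_6): lcm = q^2. S = 7100/1429q + 14200/1429.
  leading term q: subtract (400/823)·h_6 from 7100/1429q + 14200/1429 → 0
  remainder 0.

Every S-polynomial of the final basis reduces to 0, so we have a Gröbner basis.
Inter-reduce: drop elements whose leading term is divisible by another's, tail-reduce, and make monic.
Reduced Gröbner basis: {p - 3, q + 2}.

A lex Gröbner basis eliminates variables successively. Here q + 2 depends only on q, with roots {-2}; lifting each root through the earlier basis elements recovers the full solutions.
  q = -2: the earlier basis element becomes p - 3 = 0, giving p = 3 — point (3, -2).
Each listed point satisfies every original equation (direct substitution).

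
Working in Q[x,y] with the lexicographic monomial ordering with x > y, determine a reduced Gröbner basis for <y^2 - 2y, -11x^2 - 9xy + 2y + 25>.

G = {x^2 + 9/11xy - 2/11y - 25/11, y^2 - 2y}

f_1 = y^2 - 2y, LT = y^2.
f_2 = -11x^2 - 9xy + 2y + 25, LT = x^2.

S(f_1,f_2): leading monomials are coprime, so the S-polynomial reduces to 0 (Buchberger's first criterion).
Every S-polynomial of the final basis reduces to 0, so we have a Gröbner basis.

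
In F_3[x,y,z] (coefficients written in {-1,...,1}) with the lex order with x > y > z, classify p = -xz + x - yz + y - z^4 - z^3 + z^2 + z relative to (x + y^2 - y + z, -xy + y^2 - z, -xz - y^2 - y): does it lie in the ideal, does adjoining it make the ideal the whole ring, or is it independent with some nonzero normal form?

-xz + x - yz + y - z^4 - z^3 + z^2 + z lies in I (it reduces to 0).

First compute the reduced Gröbner basis of I by Buchberger's algorithm.
f_1 = x + y^2 - y + z, LT = x.
f_2 = -xy + y^2 - z, LT = xy.
f_3 = -xz - y^2 - y, LT = xz.

S(f_1,f_2): lcm = xy. S = y^3 + yz - z.
  reduce S modulo (f_1, f_2, f_3):
  remainder y^3 + yz - z ≠ 0; add h_4 = y^3 + yz - z to the basis.

S(f_1,f_3): lcm = xz. S = y^2z - y^2 - yz - y + z^2.
  reduce S modulo (f_1, f_2, f_3, h_4):
  remainder y^2z - y^2 - yz - y + z^2 ≠ 0; add h_5 = y^2z - y^2 - yz - y + z^2 to the basis.

S(f_2,f_3): lcm = xyz. S = -y^3 - y^2z - y^2 + z^2.
  reduce S modulo (f_1, f_2, f_3, h_4, h_5):
  remainder y^2 - y - z^2 - z ≠ 0; add h_6 = y^2 - y - z^2 - z to the basis.

S(f_2,h_5): lcm = xy^2z. S = xy^2 + xyz + xy - xz^2 - y^3z + yz^2.
  reduce S modulo (f_1, f_2, f_3, h_4, h_5, h_6):
  remainder -yz^2 + yz - y - z^2 ≠ 0; add h_7 = -yz^2 + yz - y - z^2 to the basis.

S(h_5,h_6): lcm = y^2z. S = -y^2 - y + z^3 - z^2.
  reduce S modulo (f_1, f_2, f_3, h_4, h_5, h_6, h_7):
  remainder y + z^3 + z^2 - z ≠ 0; add h_8 = y + z^3 + z^2 - z to the basis.

S(h_7,h_8): lcm = yz^2. S = -yz + y - z^5 - z^4 + z^3 + z^2.
  reduce S modulo (f_1, f_2, f_3, h_4, h_5, h_6, h_7, h_8):
  remainder -z^5 + z^3 - z^2 + z ≠ 0; add h_9 = -z^5 + z^3 - z^2 + z to the basis.

The other S-polynomials (S(f_1,h_4), S(f_2,h_4), S(f_3,h_4), S(f_1,h_5), S(f_3,h_5), S(h_4,h_5), S(f_1,h_6), S(f_2,h_6), S(f_3,h_6), S(h_4,h_6), S(f_1,h_7), S(f_2,h_7), S(f_3,h_7), S(h_4,h_7), S(h_5,h_7), S(h_6,h_7), S(f_1,h_8), S(f_2,h_8), S(f_3,h_8), S(h_4,h_8), S(h_5,h_8), S(h_6,h_8), S(f_1,h_9), S(f_2,h_9), S(f_3,h_9), S(h_4,h_9), S(h_5,h_9), S(h_6,h_9), S(h_7,h_9), S(h_8,h_9)) all reduce to 0 modulo the current basis, so we have a Gröbner basis.
Inter-reduce: drop elements whose leading term is divisible by another's, tail-reduce, and make monic.
Reduced Gröbner basis: {x + z^2 - z, y + z^3 + z^2 - z, z^5 - z^3 + z^2 - z}.
Label its elements g_1 = x + z^2 - z, g_2 = y + z^3 + z^2 - z, g_3 = z^5 - z^3 + z^2 - z.

Reduce p = -xz + x - yz + y - z^4 - z^3 + z^2 + z modulo G:
  leading term xz: subtract (-z)·g_1 from -xz + x - yz + y - z^4 - z^3 + z^2 + z → x - yz + y - z^4 + z
  leading term x: subtract (1)·g_1 from x - yz + y - z^4 + z → -yz + y - z^4 - z^2 - z
  leading term yz: subtract (-z)·g_2 from -yz + y - z^4 - z^2 - z → y + z^3 + z^2 - z
  leading term y: subtract (1)·g_2 from y + z^3 + z^2 - z → 0
  normal form = 0.
Since the normal form is 0, p ∈ I.

Ideal membership is decidable via reduction modulo a Gröbner basis.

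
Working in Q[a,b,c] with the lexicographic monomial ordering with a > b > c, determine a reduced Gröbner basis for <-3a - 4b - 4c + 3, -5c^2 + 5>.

G = {a + 4/3b + 4/3c - 1, c^2 - 1}

This is the nonlinear analogue of row-reducing a linear system.

f_1 = -3a - 4b - 4c + 3, LT = a.
f_2 = -5c^2 + 5, LT = c^2.

S(f_1,f_2): leading monomials are coprime, so the S-polynomial reduces to 0 (Buchberger's first criterion).
Every S-polynomial of the final basis reduces to 0, so we have a Gröbner basis.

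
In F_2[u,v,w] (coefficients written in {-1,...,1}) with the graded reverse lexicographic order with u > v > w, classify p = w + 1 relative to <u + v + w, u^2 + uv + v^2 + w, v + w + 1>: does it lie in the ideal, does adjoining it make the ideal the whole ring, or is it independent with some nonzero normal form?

w + 1 is independent of I; its normal form modulo I is w + 1.

First compute the reduced Gröbner basis of I by Buchberger's algorithm.
f_1 = u + v + w, LT = u.
f_2 = u^2 + uv + v^2 + w, LT = u^2.
f_3 = v + w + 1, LT = v.

S(f_1,f_2): lcm = u^2. S = v^2 + uw + w.
  reduce S modulo (f_1, f_2, f_3):
  remainder w^2 + 1 ≠ 0; add h_4 = w^2 + 1 to the basis.

The other S-polynomials (S(f_1,f_3), S(f_2,f_3), S(f_1,h_4), S(f_2,h_4), S(f_3,h_4)) all reduce to 0 modulo the current basis, so we have a Gröbner basis.
Inter-reduce: drop elements whose leading term is divisible by another's, tail-reduce, and make monic.
Reduced Gröbner basis: {w^2 + 1, u + 1, v + w + 1}.
Label its elements g_1 = w^2 + 1, g_2 = u + 1, g_3 = v + w + 1.

Reduce p = w + 1 modulo G:
  leading term w: no divisor's leading term divides it; move w to the remainder.
  leading term 1: no divisor's leading term divides it; move 1 to the remainder.
  normal form = w + 1.
The normal form is nonzero, so p ∉ I. Since p minus its normal form lies in I, I + (p) = I + (r) where r = w + 1; decide whether this ideal is the whole ring.
Run Buchberger on G together with r (pairs among the g_i already reduce to 0 since G is a Gröbner basis):
g_1 = w^2 + 1, LT = w^2.
g_2 = u + 1, LT = u.
g_3 = v + w + 1, LT = v.
r = w + 1, LT = w.

The S-polynomials (S(g_1,g_2), S(g_1,g_3), S(g_1,r), S(g_2,g_3), S(g_2,r), S(g_3,r)) all reduce to 0 modulo the current basis, so we have a Gröbner basis.
Inter-reduce: drop elements whose leading term is divisible by another's, tail-reduce, and make monic.
Reduced Gröbner basis: {u + 1, v, w + 1}.
The reduced Gröbner basis of I + (p) is {u + 1, v, w + 1} ≠ {1}, a proper ideal, so the enlarged system stays consistent: p is independent of I, with normal form w + 1.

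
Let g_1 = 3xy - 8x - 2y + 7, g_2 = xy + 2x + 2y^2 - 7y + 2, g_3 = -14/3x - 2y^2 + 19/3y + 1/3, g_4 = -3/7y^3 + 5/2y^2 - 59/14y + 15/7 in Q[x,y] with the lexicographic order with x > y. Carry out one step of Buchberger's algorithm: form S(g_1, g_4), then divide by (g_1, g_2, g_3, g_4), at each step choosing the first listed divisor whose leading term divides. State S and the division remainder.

lcm(LM(g_1), LM(g_4)) = xy^3.
S = (lcm/LT(g_1))·g_1 − (lcm/LT(g_4))·g_4 = 19/6xy^2 - 59/6xy + 5x - 2/3y^3 + 7/3y^2.
Reduce S modulo (g_1, g_2, g_3, g_4) in that order:
  leading term xy^2: subtract (19/18y)·g_1 from 19/6xy^2 - 59/6xy + 5x - 2/3y^3 + 7/3y^2 → -25/18xy + 5x - 2/3y^3 + 40/9y^2 - 133/18y
  leading term xy: subtract (-25/54)·g_1 from -25/18xy + 5x - 2/3y^3 + 40/9y^2 - 133/18y → 35/27x - 2/3y^3 + 40/9y^2 - 449/54y + 175/54
  leading term x: subtract (-5/18)·g_3 from 35/27x - 2/3y^3 + 40/9y^2 - 449/54y + 175/54 → -2/3y^3 + 35/9y^2 - 59/9y + 10/3
  leading term y^3: subtract (14/9)·g_4 from -2/3y^3 + 35/9y^2 - 59/9y + 10/3 → 0
The remainder is 0, so this S-polynomial contributes no new basis element.
An S-polynomial is built so that the two leading terms cancel; whether anything survives reduction is exactly the Gröbner-basis criterion.

S(g_1, g_4) = 19/6xy^2 - 59/6xy + 5x - 2/3y^3 + 7/3y^2; remainder on division = 0.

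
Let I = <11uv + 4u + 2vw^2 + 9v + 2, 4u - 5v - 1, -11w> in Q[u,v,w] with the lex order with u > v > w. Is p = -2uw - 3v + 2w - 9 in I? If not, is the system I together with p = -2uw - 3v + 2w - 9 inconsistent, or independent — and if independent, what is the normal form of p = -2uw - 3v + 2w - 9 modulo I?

First compute the reduced Gröbner basis of I by Buchberger's algorithm.
f_1 = 11uv + 4u + 2vw^2 + 9v + 2, LT = uv.
f_2 = 4u - 5v - 1, LT = u.
f_3 = -11w, LT = w.

S(f_1,f_2): lcm = uv. S = 4/11u + 5/4v^2 + 2/11vw^2 + 47/44v + 2/11.
  reduce S modulo (f_1, f_2, f_3):
  remainder 5/4v^2 + 67/44v + 3/11 ≠ 0; add h_4 = 5/4v^2 + 67/44v + 3/11 to the basis.

The other S-polynomials (S(f_1,f_3), S(f_2,f_3), S(f_1,h_4), S(f_2,h_4), S(f_3,h_4)) all reduce to 0 modulo the current basis, so we have a Gröbner basis.
Inter-reduce: drop elements whose leading term is divisible by another's, tail-reduce, and make monic.
Reduced Gröbner basis: {u - 5/4v - 1/4, v^2 + 67/55v + 12/55, w}.
Label its elements g_1 = u - 5/4v - 1/4, g_2 = v^2 + 67/55v + 12/55, g_3 = w.

Reduce p = -2uw - 3v + 2w - 9 modulo G:
  leading term uw: subtract (-2w)·g_1 from -2uw - 3v + 2w - 9 → -5/2vw - 3v + 3/2w - 9
  leading term vw: subtract (-5/2v)·g_3 from -5/2vw - 3v + 3/2w - 9 → -3v + 3/2w - 9
  leading term v: no divisor's leading term divides it; move -3v to the remainder.
  leading term w: subtract (3/2)·g_3 from 3/2w - 9 → -9
  leading term 1: no divisor's leading term divides it; move -9 to the remainder.
  normal form = -3v - 9.
The normal form is nonzero, so p ∉ I. Since p minus its normal form lies in I, I + (p) = I + (r) where r = -3v - 9; decide whether this ideal is the whole ring.
Run Buchberger on G together with r (pairs among the g_i already reduce to 0 since G is a Gröbner basis):
g_1 = u - 5/4v - 1/4, LT = u.
g_2 = v^2 + 67/55v + 12/55, LT = v^2.
g_3 = w, LT = w.
r = -3v - 9, LT = v.

S(g_2,r): lcm = v^2. S = -98/55v + 12/55.
  reduce S modulo (g_1, g_2, g_3, r):
  remainder 306/55 ≠ 0; add m_5 = 306/55 to the basis.

The other S-polynomials (S(g_1,g_2), S(g_1,g_3), S(g_1,r), S(g_2,g_3), S(g_3,r), S(g_1,m_5), S(g_2,m_5), S(g_3,m_5), S(r,m_5)) all reduce to 0 modulo the current basis, so we have a Gröbner basis.
Inter-reduce: drop elements whose leading term is divisible by another's, tail-reduce, and make monic.
Reduced Gröbner basis: {1}.
The reduced Gröbner basis of I + (p) is {1}: the ideal is the whole ring, so the enlarged system has no common solution — adjoining p is inconsistent.

Adjoining -2uw - 3v + 2w - 9 makes the ideal the whole ring: the system is inconsistent.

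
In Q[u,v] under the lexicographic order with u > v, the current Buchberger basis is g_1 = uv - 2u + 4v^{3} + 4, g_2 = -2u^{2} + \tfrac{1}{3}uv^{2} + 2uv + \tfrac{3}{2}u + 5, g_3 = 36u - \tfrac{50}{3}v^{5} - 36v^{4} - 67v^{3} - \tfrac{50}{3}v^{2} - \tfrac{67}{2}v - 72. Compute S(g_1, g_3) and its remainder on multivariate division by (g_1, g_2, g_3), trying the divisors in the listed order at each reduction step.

lcm(LM(g_1), LM(g_3)) = uv.
S = (lcm/LT(g_1))·g_1 − (lcm/LT(g_3))·g_3 = -2u + \tfrac{25}{54}v^{6} + v^{5} + \tfrac{67}{36}v^{4} + \tfrac{241}{54}v^{3} + \tfrac{67}{72}v^{2} + 2v + 4.
Reduce S modulo (g_1, g_2, g_3) in that order:
  leading term u: subtract (-\tfrac{1}{18})·g_3 from -2u + \tfrac{25}{54}v^{6} + v^{5} + \tfrac{67}{36}v^{4} + \tfrac{241}{54}v^{3} + \tfrac{67}{72}v^{2} + 2v + 4 → \tfrac{25}{54}v^{6} + \tfrac{2}{27}v^{5} - \tfrac{5}{36}v^{4} + \tfrac{20}{27}v^{3} + \tfrac{1}{216}v^{2} + \tfrac{5}{36}v
  leading term v^{6}: no divisor's leading term divides it; move \tfrac{25}{54}v^{6} to the remainder.
  leading term v^{5}: no divisor's leading term divides it; move \tfrac{2}{27}v^{5} to the remainder.
  leading term v^{4}: no divisor's leading term divides it; move -\tfrac{5}{36}v^{4} to the remainder.
  leading term v^{3}: no divisor's leading term divides it; move \tfrac{20}{27}v^{3} to the remainder.
  leading term v^{2}: no divisor's leading term divides it; move \tfrac{1}{216}v^{2} to the remainder.
  leading term v: no divisor's leading term divides it; move \tfrac{5}{36}v to the remainder.
The remainder \tfrac{25}{54}v^{6} + \tfrac{2}{27}v^{5} - \tfrac{5}{36}v^{4} + \tfrac{20}{27}v^{3} + \tfrac{1}{216}v^{2} + \tfrac{5}{36}v is nonzero, so it would be added as the next basis element.

S(g_1, g_3) = -2u + \tfrac{25}{54}v^{6} + v^{5} + \tfrac{67}{36}v^{4} + \tfrac{241}{54}v^{3} + \tfrac{67}{72}v^{2} + 2v + 4; remainder on division = \tfrac{25}{54}v^{6} + \tfrac{2}{27}v^{5} - \tfrac{5}{36}v^{4} + \tfrac{20}{27}v^{3} + \tfrac{1}{216}v^{2} + \tfrac{5}{36}v.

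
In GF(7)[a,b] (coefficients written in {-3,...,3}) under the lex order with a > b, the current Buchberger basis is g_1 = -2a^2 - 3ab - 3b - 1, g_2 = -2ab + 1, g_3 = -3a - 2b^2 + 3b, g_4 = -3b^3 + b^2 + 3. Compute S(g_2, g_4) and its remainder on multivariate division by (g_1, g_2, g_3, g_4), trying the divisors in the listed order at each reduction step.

S(g_2, g_4) = -2ab^2 + a + 3b^2; remainder on division = 0.

lcm(LM(g_2), LM(g_4)) = ab^3.
S = (lcm/LT(g_2))·g_2 − (lcm/LT(g_4))·g_4 = -2ab^2 + a + 3b^2.
Reduce S modulo (g_1, g_2, g_3, g_4) in that order:
  leading term ab^2: subtract (b)·g_2 from -2ab^2 + a + 3b^2 → a + 3b^2 - b
  leading term a: subtract (2)·g_3 from a + 3b^2 - b → 0
The remainder is 0, so this S-polynomial contributes no new basis element.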